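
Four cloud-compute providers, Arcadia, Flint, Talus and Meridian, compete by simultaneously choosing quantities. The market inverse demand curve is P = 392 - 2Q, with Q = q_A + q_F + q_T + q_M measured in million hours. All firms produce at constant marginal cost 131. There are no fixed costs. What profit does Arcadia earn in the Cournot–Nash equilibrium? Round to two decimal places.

Each firm earns π_i = (392 - 2Q)q_i - 131q_i.
Setting ∂π_i/∂q_i = 0 with rivals' quantities fixed: 261 - 4q_i - 2·Σ_{j≠i} q_j = 0.
By symmetry each firm produces the same amount; substituting Σ_{j≠i} q_j = 3q_i yields q_i = 261/10.
Price P = 392 - 2·(522/5) = 916/5.
Arcadia's profit: (916/5 - 131)·(261/10) = 1362.4200.

1362.42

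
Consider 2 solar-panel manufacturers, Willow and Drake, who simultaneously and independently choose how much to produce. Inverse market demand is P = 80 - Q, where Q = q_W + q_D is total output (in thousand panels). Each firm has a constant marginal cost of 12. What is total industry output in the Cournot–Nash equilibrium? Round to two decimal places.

A representative firm's profit is π_i = q_i(80 - Q) - 12q_i.
First-order condition (treating rivals' output as given): 68 - 2q_i - q_j = 0.
With identical firms every q_j equals q_i, so q_j = q_i and 68 = 3q_i, giving q_i = 68/3.
Total output Q = 68/3 + 68/3 = 136/3.

45.33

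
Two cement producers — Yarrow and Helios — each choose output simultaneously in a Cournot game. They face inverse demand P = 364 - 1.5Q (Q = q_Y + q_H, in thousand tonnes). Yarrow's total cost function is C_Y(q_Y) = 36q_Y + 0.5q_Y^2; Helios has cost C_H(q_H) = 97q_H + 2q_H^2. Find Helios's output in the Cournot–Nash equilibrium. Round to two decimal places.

22.37

Yarrow's profit: π_Y = (364 - 1.5Q)q_Y - (36q_Y + (1/2)q_Y²). Setting ∂π_Y/∂q_Y = 0: 328 - 4q_Y - (3/2)(q_H) = 0.
Helios's first-order condition: 267 - 7q_H - (3/2)(q_Y) = 0.
So q_Y = (328 - (3/2)q_H)/4 and q_H = (267 - (3/2)q_Y)/7.
Substituting one into the other gives q_Y = 73.6117 and q_H = 22.3689.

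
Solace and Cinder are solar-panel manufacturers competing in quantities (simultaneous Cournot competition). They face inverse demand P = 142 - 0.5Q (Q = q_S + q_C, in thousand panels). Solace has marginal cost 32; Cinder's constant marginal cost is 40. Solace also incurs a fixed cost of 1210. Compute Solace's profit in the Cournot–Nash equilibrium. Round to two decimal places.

Solace's profit: π_S = (142 - 0.5Q)q_S - (32q_S). Setting ∂π_S/∂q_S = 0: 110 - q_S - (1/2)(q_C) = 0.
Cinder's first-order condition: 102 - q_C - (1/2)(q_S) = 0.
Best responses: q_S = (110 - (1/2)q_C), q_C = (102 - (1/2)q_S).
Solving the pair: q_S = 236/3, q_C = 188/3.
Price P = 142 - (1/2)·(424/3) = 214/3.
Solace's profit: (214/3 - 32)·(236/3) - 1210 = 1884.2222.

1884.22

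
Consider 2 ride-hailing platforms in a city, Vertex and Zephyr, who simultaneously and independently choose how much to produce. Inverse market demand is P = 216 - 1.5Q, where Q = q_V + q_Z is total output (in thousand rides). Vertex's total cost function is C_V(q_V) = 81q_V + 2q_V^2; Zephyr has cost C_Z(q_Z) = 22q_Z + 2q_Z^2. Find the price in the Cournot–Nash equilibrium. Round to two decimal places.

157.94

Vertex's profit: π_V = (216 - 1.5Q)q_V - (81q_V + 2q_V²). Setting ∂π_V/∂q_V = 0: 135 - 7q_V - (3/2)(q_Z) = 0.
Zephyr's first-order condition: 194 - 7q_Z - (3/2)(q_V) = 0.
Best responses: q_V = (135 - (3/2)q_Z)/7, q_Z = (194 - (3/2)q_V)/7.
Solving the pair: q_V = 13.9893, q_Z = 24.7166.
Total output Q = 658/17, so price P = 216 - (3/2)·(658/17) = 157.9412.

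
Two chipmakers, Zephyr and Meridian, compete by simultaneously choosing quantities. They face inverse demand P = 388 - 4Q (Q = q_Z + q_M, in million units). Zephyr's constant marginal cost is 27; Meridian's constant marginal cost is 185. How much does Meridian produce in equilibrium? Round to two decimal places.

Zephyr's profit: π_Z = (388 - 4Q)q_Z - (27q_Z). Setting ∂π_Z/∂q_Z = 0: 361 - 8q_Z - 4(q_M) = 0.
Meridian's first-order condition: 203 - 8q_M - 4(q_Z) = 0.
Best responses: q_Z = (361 - 4q_M)/8, q_M = (203 - 4q_Z)/8.
Solving the pair: q_Z = 173/4, q_M = 15/4.

3.75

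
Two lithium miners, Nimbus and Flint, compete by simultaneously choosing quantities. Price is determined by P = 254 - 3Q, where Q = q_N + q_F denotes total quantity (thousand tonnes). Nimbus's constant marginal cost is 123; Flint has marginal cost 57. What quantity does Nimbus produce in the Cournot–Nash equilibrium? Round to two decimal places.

Nimbus's profit: π_N = (254 - 3Q)q_N - (123q_N). Setting ∂π_N/∂q_N = 0: 131 - 6q_N - 3(q_F) = 0.
Flint's first-order condition: 197 - 6q_F - 3(q_N) = 0.
Rearranging gives the reaction functions q_N = (131 - 3q_F)/6 and q_F = (197 - 3q_N)/6.
Substituting one into the other gives q_N = 65/9 and q_F = 263/9.

7.22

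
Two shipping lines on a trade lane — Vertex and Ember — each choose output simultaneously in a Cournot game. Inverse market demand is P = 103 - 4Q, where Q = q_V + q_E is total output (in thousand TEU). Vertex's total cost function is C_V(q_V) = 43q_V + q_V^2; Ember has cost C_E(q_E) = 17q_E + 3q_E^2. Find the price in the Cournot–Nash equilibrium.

67

Vertex's profit: π_V = (103 - 4Q)q_V - (43q_V + q_V²). Setting ∂π_V/∂q_V = 0: 60 - 10q_V - 4(q_E) = 0.
Ember's profit: π_E = (103 - 4Q)q_E - (17q_E + 3q_E²). Setting ∂π_E/∂q_E = 0: 86 - 14q_E - 4(q_V) = 0.
So q_V = (60 - 4q_E)/10 and q_E = (86 - 4q_V)/14.
Solving the pair: q_V = 4, q_E = 5.
Total output Q = 9, so price P = 103 - 4·9 = 67.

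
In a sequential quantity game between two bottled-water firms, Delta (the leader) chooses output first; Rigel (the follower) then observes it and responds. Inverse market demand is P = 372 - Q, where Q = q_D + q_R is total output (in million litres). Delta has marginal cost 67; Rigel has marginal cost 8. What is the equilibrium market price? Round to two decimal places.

The follower Rigel best-responds to any q_D: π_R = (372 - Q)q_R - 8q_R.
∂π_R/∂q_R = 364 - q_D - 2q_R = 0 gives the reaction function q_R = (364 - q_D)/2.
Delta substitutes q_R(q_D) into its own profit: π_D = q_D(372 - q_D - (364 - q_D)/2) - 67q_D = (190 - (1/2)q_D)q_D - 67q_D.
Leader FOC: 123 - q_D = 0, so q_D = 123.
Then q_R = (364 - 123)/2 = 241/2.
Total output Q = 487/2, so price P = 372 - 487/2 = 257/2.

128.50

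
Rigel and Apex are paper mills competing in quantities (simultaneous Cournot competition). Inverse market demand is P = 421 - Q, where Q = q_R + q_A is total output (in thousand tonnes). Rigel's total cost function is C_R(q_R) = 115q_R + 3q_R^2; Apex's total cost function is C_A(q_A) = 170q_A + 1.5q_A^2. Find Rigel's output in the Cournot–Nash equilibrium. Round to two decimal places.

Rigel's profit: π_R = (421 - Q)q_R - (115q_R + 3q_R²). Setting ∂π_R/∂q_R = 0: 306 - 8q_R - (q_A) = 0.
Apex's first-order condition: 251 - 5q_A - (q_R) = 0.
Rearranging gives the reaction functions q_R = (306 - q_A)/8 and q_A = (251 - q_R)/5.
Substituting one into the other gives q_R = 1279/39 and q_A = 1702/39.

32.79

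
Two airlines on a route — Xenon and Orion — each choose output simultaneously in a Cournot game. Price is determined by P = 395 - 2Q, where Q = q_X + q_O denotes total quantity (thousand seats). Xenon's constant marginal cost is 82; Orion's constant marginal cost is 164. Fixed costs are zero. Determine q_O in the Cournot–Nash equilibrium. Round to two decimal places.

Xenon's profit: π_X = (395 - 2Q)q_X - (82q_X). Setting ∂π_X/∂q_X = 0: 313 - 4q_X - 2(q_O) = 0.
Orion's profit: π_O = (395 - 2Q)q_O - (164q_O). Setting ∂π_O/∂q_O = 0: 231 - 4q_O - 2(q_X) = 0.
Rearranging gives the reaction functions q_X = (313 - 2q_O)/4 and q_O = (231 - 2q_X)/4.
Substituting one into the other gives q_X = 395/6 and q_O = 149/6.

24.83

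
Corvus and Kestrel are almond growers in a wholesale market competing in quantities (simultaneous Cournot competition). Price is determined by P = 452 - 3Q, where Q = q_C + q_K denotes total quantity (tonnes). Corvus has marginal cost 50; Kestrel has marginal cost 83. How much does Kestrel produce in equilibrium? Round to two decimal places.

37.33

Corvus's profit: π_C = (452 - 3Q)q_C - (50q_C). Setting ∂π_C/∂q_C = 0: 402 - 6q_C - 3(q_K) = 0.
Kestrel's profit: π_K = (452 - 3Q)q_K - (83q_K). Setting ∂π_K/∂q_K = 0: 369 - 6q_K - 3(q_C) = 0.
Rearranging gives the reaction functions q_C = (402 - 3q_K)/6 and q_K = (369 - 3q_C)/6.
Substituting one into the other gives q_C = 145/3 and q_K = 112/3.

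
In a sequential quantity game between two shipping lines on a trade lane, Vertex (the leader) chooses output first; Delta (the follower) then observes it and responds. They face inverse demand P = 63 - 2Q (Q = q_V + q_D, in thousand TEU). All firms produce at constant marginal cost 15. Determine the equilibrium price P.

The follower Delta best-responds to any q_V: π_D = (63 - 2Q)q_D - 15q_D.
Follower FOC: 48 - 2q_V - 4q_D = 0, so q_D(q_V) = (48 - 2q_V)/4.
The leader anticipates this reaction. Substituting into P = 63 - 2Q gives P = 39 - q_V, so π_V = (39 - q_V)q_V - 15q_V.
Leader FOC: 24 - 2q_V = 0, so q_V = 12.
Then q_D = (48 - 2·12)/4 = 6.
Total output Q = 18, so price P = 63 - 2·18 = 27.

27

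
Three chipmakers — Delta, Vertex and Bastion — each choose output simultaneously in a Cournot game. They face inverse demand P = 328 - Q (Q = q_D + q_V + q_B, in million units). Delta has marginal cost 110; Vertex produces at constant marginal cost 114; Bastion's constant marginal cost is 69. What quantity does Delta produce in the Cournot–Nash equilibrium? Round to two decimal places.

45.25

Delta's profit: π_D = (328 - Q)q_D - (110q_D). Setting ∂π_D/∂q_D = 0: 218 - 2q_D - (q_V + q_B) = 0.
Vertex's profit: π_V = (328 - Q)q_V - (114q_V). Setting ∂π_V/∂q_V = 0: 214 - 2q_V - (q_D + q_B) = 0.
Bastion's profit: π_B = (328 - Q)q_B - (69q_B). Setting ∂π_B/∂q_B = 0: 259 - 2q_B - (q_D + q_V) = 0.
Adding the 3 conditions: 691 − 2Q − 2Q = 0, i.e. Q = 691/4.
Back-substituting: q_D = (218 − 691/4) = 181/4, q_V = (214 − 691/4) = 165/4, q_B = (259 − 691/4) = 345/4.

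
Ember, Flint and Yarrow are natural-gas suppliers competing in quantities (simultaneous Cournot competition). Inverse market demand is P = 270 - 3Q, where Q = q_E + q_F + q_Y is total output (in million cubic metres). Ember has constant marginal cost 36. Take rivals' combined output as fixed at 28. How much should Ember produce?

With rivals' combined output fixed at 28, Ember's profit is π_E = (270 - 3·28 - 3q_E)q_E - (36q_E) = (186 - 3q_E)q_E - (36q_E).
∂π_E/∂q_E = 150 - 6q_E = 0, so q_E = 25.

25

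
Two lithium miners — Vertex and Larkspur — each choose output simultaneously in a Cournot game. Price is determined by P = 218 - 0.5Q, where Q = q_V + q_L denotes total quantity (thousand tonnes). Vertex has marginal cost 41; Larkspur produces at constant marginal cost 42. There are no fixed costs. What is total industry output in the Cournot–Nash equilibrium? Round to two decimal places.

Vertex's profit: π_V = (218 - 0.5Q)q_V - (41q_V). Setting ∂π_V/∂q_V = 0: 177 - q_V - (1/2)(q_L) = 0.
Larkspur's first-order condition: 176 - q_L - (1/2)(q_V) = 0.
So q_V = (177 - (1/2)q_L) and q_L = (176 - (1/2)q_V).
Solving the pair: q_V = 356/3, q_L = 350/3.
Total output Q = 356/3 + 350/3 = 706/3.

235.33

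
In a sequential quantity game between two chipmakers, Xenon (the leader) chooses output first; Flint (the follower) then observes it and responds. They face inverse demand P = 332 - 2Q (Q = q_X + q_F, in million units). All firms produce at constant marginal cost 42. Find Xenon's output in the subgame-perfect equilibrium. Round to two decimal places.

72.50

Solve by backward induction. Given q_X, the follower Flint maximises π_F = (332 - 2q_X - 2q_F)q_F - 42q_F.
Follower FOC: 290 - 2q_X - 4q_F = 0, so q_F(q_X) = (290 - 2q_X)/4.
Xenon substitutes q_F(q_X) into its own profit: π_X = q_X(332 - 2q_X - (290 - 2q_X)/2) - 42q_X = (187 - q_X)q_X - 42q_X.
Leader FOC: 145 - 2q_X = 0, so q_X = 145/2.
Then q_F = (290 - 2·(145/2))/4 = 145/4.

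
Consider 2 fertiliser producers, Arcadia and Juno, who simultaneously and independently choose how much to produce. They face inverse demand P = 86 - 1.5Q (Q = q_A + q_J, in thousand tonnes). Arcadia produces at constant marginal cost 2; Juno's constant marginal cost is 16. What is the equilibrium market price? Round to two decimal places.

34.67

Arcadia's profit: π_A = (86 - 1.5Q)q_A - (2q_A). Setting ∂π_A/∂q_A = 0: 84 - 3q_A - (3/2)(q_J) = 0.
Juno's first-order condition: 70 - 3q_J - (3/2)(q_A) = 0.
Best responses: q_A = (84 - (3/2)q_J)/3, q_J = (70 - (3/2)q_A)/3.
Solving the pair: q_A = 196/9, q_J = 112/9.
Total output Q = 308/9, so price P = 86 - (3/2)·(308/9) = 104/3.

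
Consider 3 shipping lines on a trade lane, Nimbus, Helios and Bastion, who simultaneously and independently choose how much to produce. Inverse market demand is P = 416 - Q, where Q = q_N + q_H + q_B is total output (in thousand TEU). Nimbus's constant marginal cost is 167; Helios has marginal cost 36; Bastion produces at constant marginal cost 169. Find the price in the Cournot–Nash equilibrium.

197

Nimbus's profit: π_N = (416 - Q)q_N - (167q_N). Setting ∂π_N/∂q_N = 0: 249 - 2q_N - (q_H + q_B) = 0.
Helios's profit: π_H = (416 - Q)q_H - (36q_H). Setting ∂π_H/∂q_H = 0: 380 - 2q_H - (q_N + q_B) = 0.
Bastion's first-order condition: 247 - 2q_B - (q_N + q_H) = 0.
Adding the 3 first-order conditions: 876 − 4Q = 0, so Q = 219.
Back-substituting: q_N = (249 − 219) = 30, q_H = (380 − 219) = 161, q_B = (247 − 219) = 28.
Total output Q = 219, so price P = 416 - 219 = 197.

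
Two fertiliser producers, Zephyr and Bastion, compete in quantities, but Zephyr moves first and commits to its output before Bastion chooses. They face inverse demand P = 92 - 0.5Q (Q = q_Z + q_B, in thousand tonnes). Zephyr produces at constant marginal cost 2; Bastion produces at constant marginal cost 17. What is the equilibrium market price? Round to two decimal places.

Solve by backward induction. Given q_Z, the follower Bastion maximises π_B = (92 - (1/2)q_Z - (1/2)q_B)q_B - 17q_B.
Setting the follower's marginal profit to zero, 75 - (1/2)q_Z - q_B = 0, i.e. q_B = (75 - (1/2)q_Z).
Zephyr substitutes q_B(q_Z) into its own profit: π_Z = q_Z(92 - (1/2)q_Z - (75 - (1/2)q_Z)/2) - 2q_Z = (109/2 - (1/4)q_Z)q_Z - 2q_Z.
The leader's first-order condition 105/2 - (1/2)q_Z = 0 yields q_Z = 105.
Then q_B = (75 - (1/2)·105) = 45/2.
Total output Q = 255/2, so price P = 92 - (1/2)·(255/2) = 113/4.

28.25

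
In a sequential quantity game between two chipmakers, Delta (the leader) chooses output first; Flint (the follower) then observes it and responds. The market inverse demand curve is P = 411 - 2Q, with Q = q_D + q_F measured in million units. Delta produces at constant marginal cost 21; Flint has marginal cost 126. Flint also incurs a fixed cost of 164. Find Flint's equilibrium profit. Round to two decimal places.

The follower Flint best-responds to any q_D: π_F = (411 - 2Q)q_F - 126q_F.
∂π_F/∂q_F = 285 - 2q_D - 4q_F = 0 gives the reaction function q_F = (285 - 2q_D)/4.
The leader anticipates this reaction. Substituting into P = 411 - 2Q gives P = 537/2 - q_D, so π_D = (537/2 - q_D)q_D - 21q_D.
Maximising: ∂π_D/∂q_D = 495/2 - 2q_D = 0, giving q_D = 495/4.
Then q_F = (285 - 2·(495/4))/4 = 75/8.
Price P = 411 - 2·(1065/8) = 579/4.
Flint's profit: (579/4 - 126)·(75/8) - 164 = 377/32.

11.78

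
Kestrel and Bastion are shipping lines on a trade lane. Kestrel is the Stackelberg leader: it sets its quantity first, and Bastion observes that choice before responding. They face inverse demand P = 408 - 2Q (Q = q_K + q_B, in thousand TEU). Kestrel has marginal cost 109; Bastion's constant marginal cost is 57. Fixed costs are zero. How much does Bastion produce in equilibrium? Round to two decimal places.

Solve by backward induction. Given q_K, the follower Bastion maximises π_B = (408 - 2q_K - 2q_B)q_B - 57q_B.
Setting the follower's marginal profit to zero, 351 - 2q_K - 4q_B = 0, i.e. q_B = (351 - 2q_K)/4.
Kestrel substitutes q_B(q_K) into its own profit: π_K = q_K(408 - 2q_K - (351 - 2q_K)/2) - 109q_K = (465/2 - q_K)q_K - 109q_K.
Leader FOC: 247/2 - 2q_K = 0, so q_K = 247/4.
Then q_B = (351 - 2·(247/4))/4 = 455/8.

56.88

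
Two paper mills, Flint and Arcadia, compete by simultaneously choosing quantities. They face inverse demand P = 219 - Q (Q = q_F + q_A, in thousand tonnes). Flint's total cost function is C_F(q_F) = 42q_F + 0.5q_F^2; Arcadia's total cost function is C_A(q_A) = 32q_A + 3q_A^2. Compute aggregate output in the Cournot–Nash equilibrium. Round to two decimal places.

70.13

Flint's profit: π_F = (219 - Q)q_F - (42q_F + (1/2)q_F²). Setting ∂π_F/∂q_F = 0: 177 - 3q_F - (q_A) = 0.
Arcadia's profit: π_A = (219 - Q)q_A - (32q_A + 3q_A²). Setting ∂π_A/∂q_A = 0: 187 - 8q_A - (q_F) = 0.
Best responses: q_F = (177 - q_A)/3, q_A = (187 - q_F)/8.
Substituting one into the other gives q_F = 1229/23 and q_A = 384/23.
Total output Q = 1229/23 + 384/23 = 1613/23.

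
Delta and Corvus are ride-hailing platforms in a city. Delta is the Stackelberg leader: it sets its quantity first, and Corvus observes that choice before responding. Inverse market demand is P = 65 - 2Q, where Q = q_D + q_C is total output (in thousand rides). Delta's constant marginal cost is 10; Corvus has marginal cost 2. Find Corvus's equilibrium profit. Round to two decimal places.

195.03

Solve by backward induction. Given q_D, the follower Corvus maximises π_C = (65 - 2q_D - 2q_C)q_C - 2q_C.
∂π_C/∂q_C = 63 - 2q_D - 4q_C = 0 gives the reaction function q_C = (63 - 2q_D)/4.
Delta substitutes q_C(q_D) into its own profit: π_D = q_D(65 - 2q_D - (63 - 2q_D)/2) - 10q_D = (67/2 - q_D)q_D - 10q_D.
Leader FOC: 47/2 - 2q_D = 0, so q_D = 47/4.
Then q_C = (63 - 2·(47/4))/4 = 79/8.
Price P = 65 - 2·(173/8) = 87/4.
Corvus's profit: (87/4 - 2)·(79/8) = 195.0313.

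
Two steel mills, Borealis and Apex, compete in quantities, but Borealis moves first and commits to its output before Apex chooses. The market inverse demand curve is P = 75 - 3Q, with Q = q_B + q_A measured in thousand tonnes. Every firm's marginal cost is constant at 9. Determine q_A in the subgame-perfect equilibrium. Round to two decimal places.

5.50

Solve by backward induction. Given q_B, the follower Apex maximises π_A = (75 - 3q_B - 3q_A)q_A - 9q_A.
Follower FOC: 66 - 3q_B - 6q_A = 0, so q_A(q_B) = (66 - 3q_B)/6.
The leader anticipates this reaction. Substituting into P = 75 - 3Q gives P = 42 - (3/2)q_B, so π_B = (42 - (3/2)q_B)q_B - 9q_B.
The leader's first-order condition 33 - 3q_B = 0 yields q_B = 11.
Then q_A = (66 - 3·11)/6 = 11/2.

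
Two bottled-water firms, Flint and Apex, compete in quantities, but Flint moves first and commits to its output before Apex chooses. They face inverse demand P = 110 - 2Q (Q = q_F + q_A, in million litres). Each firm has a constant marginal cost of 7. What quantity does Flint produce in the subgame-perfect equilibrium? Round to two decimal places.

25.75

The follower Apex best-responds to any q_F: π_A = (110 - 2Q)q_A - 7q_A.
Setting the follower's marginal profit to zero, 103 - 2q_F - 4q_A = 0, i.e. q_A = (103 - 2q_F)/4.
Flint substitutes q_A(q_F) into its own profit: π_F = q_F(110 - 2q_F - (103 - 2q_F)/2) - 7q_F = (117/2 - q_F)q_F - 7q_F.
The leader's first-order condition 103/2 - 2q_F = 0 yields q_F = 103/4.
Then q_A = (103 - 2·(103/4))/4 = 103/8.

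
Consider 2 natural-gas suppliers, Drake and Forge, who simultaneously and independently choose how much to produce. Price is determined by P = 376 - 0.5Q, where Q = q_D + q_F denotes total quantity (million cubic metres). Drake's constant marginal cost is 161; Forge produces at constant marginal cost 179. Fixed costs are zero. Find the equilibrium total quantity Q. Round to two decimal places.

Drake's profit: π_D = (376 - 0.5Q)q_D - (161q_D). Setting ∂π_D/∂q_D = 0: 215 - q_D - (1/2)(q_F) = 0.
Forge's first-order condition: 197 - q_F - (1/2)(q_D) = 0.
So q_D = (215 - (1/2)q_F) and q_F = (197 - (1/2)q_D).
Substituting one into the other gives q_D = 466/3 and q_F = 358/3.
Total output Q = 466/3 + 358/3 = 824/3.

274.67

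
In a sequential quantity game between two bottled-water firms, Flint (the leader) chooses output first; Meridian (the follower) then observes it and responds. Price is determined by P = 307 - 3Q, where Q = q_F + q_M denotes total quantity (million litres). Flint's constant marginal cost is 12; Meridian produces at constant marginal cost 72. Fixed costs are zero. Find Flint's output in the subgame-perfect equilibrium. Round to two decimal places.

59.17

Solve by backward induction. Given q_F, the follower Meridian maximises π_M = (307 - 3q_F - 3q_M)q_M - 72q_M.
Follower FOC: 235 - 3q_F - 6q_M = 0, so q_M(q_F) = (235 - 3q_F)/6.
Flint substitutes q_M(q_F) into its own profit: π_F = q_F(307 - 3q_F - (235 - 3q_F)/2) - 12q_F = (379/2 - (3/2)q_F)q_F - 12q_F.
Maximising: ∂π_F/∂q_F = 355/2 - 3q_F = 0, giving q_F = 355/6.
Then q_M = (235 - 3·(355/6))/6 = 115/12.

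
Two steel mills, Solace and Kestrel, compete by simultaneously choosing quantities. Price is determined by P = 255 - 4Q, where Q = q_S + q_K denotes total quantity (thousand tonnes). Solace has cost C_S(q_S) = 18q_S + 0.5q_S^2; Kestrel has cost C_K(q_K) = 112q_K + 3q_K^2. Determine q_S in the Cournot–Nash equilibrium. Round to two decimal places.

Solace's profit: π_S = (255 - 4Q)q_S - (18q_S + (1/2)q_S²). Setting ∂π_S/∂q_S = 0: 237 - 9q_S - 4(q_K) = 0.
Kestrel's first-order condition: 143 - 14q_K - 4(q_S) = 0.
Best responses: q_S = (237 - 4q_K)/9, q_K = (143 - 4q_S)/14.
Solving the pair: q_S = 1373/55, q_K = 339/110.

24.96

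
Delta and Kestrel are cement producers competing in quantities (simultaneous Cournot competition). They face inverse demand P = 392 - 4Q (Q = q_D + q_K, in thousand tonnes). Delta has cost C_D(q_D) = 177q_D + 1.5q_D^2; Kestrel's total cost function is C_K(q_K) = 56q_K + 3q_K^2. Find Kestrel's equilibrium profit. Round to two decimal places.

Delta's profit: π_D = (392 - 4Q)q_D - (177q_D + (3/2)q_D²). Setting ∂π_D/∂q_D = 0: 215 - 11q_D - 4(q_K) = 0.
Kestrel's first-order condition: 336 - 14q_K - 4(q_D) = 0.
Best responses: q_D = (215 - 4q_K)/11, q_K = (336 - 4q_D)/14.
Solving the pair: q_D = 833/69, q_K = 1418/69.
Price P = 392 - 4·32.6232 = 261.5072.
Kestrel's profit: 261.5072·(1418/69) - 56·(1418/69) - 3(1418/69)² = 2956.3260.

2956.33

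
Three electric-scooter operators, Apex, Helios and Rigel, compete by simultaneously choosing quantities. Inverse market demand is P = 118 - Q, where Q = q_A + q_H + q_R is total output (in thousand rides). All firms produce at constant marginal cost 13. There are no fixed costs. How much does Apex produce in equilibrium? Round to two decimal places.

26.25

Each firm earns π_i = (118 - Q)q_i - 13q_i.
First-order condition (treating rivals' output as given): 105 - 2q_i - Σ_{j≠i} q_j = 0.
With identical firms every q_j equals q_i, so Σ_{j≠i} q_j = 2q_i and 105 = 4q_i, giving q_i = 105/4.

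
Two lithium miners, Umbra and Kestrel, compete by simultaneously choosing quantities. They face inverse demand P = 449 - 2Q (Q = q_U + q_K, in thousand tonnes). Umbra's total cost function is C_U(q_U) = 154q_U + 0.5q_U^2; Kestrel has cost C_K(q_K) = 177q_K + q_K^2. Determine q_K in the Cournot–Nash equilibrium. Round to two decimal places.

29.62

Umbra's profit: π_U = (449 - 2Q)q_U - (154q_U + (1/2)q_U²). Setting ∂π_U/∂q_U = 0: 295 - 5q_U - 2(q_K) = 0.
Kestrel's first-order condition: 272 - 6q_K - 2(q_U) = 0.
Rearranging gives the reaction functions q_U = (295 - 2q_K)/5 and q_K = (272 - 2q_U)/6.
Substituting one into the other gives q_U = 613/13 and q_K = 385/13.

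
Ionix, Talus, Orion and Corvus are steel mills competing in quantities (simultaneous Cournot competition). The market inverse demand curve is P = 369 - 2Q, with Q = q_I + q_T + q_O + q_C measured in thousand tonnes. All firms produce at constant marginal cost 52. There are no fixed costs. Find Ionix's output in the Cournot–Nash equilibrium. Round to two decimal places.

Each firm earns π_i = (369 - 2Q)q_i - 52q_i.
First-order condition (treating rivals' output as given): 317 - 4q_i - 2·Σ_{j≠i} q_j = 0.
By symmetry each firm produces the same amount; substituting Σ_{j≠i} q_j = 3q_i yields q_i = 317/10.

31.70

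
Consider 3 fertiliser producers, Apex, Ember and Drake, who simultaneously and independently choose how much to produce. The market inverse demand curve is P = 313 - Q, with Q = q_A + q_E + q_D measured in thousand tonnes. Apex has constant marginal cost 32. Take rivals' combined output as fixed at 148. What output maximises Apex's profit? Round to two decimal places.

With rivals' combined output fixed at 148, Apex's profit is π_A = (313 - 148 - q_A)q_A - (32q_A) = (165 - q_A)q_A - (32q_A).
∂π_A/∂q_A = 133 - 2q_A = 0, so q_A = 133/2.

66.50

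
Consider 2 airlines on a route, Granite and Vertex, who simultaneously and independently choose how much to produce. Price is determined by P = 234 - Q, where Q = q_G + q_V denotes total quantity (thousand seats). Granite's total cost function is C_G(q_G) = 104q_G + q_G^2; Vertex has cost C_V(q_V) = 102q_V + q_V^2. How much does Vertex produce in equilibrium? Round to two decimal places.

Granite's profit: π_G = (234 - Q)q_G - (104q_G + q_G²). Setting ∂π_G/∂q_G = 0: 130 - 4q_G - (q_V) = 0.
Vertex's profit: π_V = (234 - Q)q_V - (102q_V + q_V²). Setting ∂π_V/∂q_V = 0: 132 - 4q_V - (q_G) = 0.
So q_G = (130 - q_V)/4 and q_V = (132 - q_G)/4.
Substituting one into the other gives q_G = 388/15 and q_V = 398/15.

26.53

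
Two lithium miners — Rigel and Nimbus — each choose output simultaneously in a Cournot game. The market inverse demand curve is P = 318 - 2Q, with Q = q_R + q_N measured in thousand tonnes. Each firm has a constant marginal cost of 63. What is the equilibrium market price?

A representative firm's profit is π_i = q_i(318 - 2Q) - 63q_i.
First-order condition (treating rivals' output as given): 255 - 4q_i - 2q_j = 0.
With identical firms every q_j equals q_i, so q_j = q_i and 255 = 6q_i, giving q_i = 85/2.
Total output Q = 85, so price P = 318 - 2·85 = 148.

148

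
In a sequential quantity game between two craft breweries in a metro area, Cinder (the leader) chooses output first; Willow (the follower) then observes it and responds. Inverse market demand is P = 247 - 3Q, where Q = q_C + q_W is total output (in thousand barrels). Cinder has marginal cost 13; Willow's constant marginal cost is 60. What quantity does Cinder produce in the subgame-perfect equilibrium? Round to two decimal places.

The follower Willow best-responds to any q_C: π_W = (247 - 3Q)q_W - 60q_W.
∂π_W/∂q_W = 187 - 3q_C - 6q_W = 0 gives the reaction function q_W = (187 - 3q_C)/6.
The leader anticipates this reaction. Substituting into P = 247 - 3Q gives P = 307/2 - (3/2)q_C, so π_C = (307/2 - (3/2)q_C)q_C - 13q_C.
Maximising: ∂π_C/∂q_C = 281/2 - 3q_C = 0, giving q_C = 281/6.
Then q_W = (187 - 3·(281/6))/6 = 31/4.

46.83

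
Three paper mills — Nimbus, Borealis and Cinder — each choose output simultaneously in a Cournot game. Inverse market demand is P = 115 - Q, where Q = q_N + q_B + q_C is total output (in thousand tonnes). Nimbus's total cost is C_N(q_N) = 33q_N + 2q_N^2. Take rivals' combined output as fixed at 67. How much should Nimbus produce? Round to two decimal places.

With rivals' combined output fixed at 67, Nimbus's profit is π_N = (115 - 67 - q_N)q_N - (33q_N + 2q_N²) = (48 - q_N)q_N - (33q_N + 2q_N²).
∂π_N/∂q_N = 15 - 6q_N = 0, so q_N = 5/2.

2.50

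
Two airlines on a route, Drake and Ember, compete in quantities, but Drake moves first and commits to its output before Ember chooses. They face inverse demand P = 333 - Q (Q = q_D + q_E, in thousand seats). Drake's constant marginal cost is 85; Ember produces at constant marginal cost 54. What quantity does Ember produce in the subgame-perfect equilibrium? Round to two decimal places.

Solve by backward induction. Given q_D, the follower Ember maximises π_E = (333 - q_D - q_E)q_E - 54q_E.
Follower FOC: 279 - q_D - 2q_E = 0, so q_E(q_D) = (279 - q_D)/2.
The leader anticipates this reaction. Substituting into P = 333 - Q gives P = 387/2 - (1/2)q_D, so π_D = (387/2 - (1/2)q_D)q_D - 85q_D.
Maximising: ∂π_D/∂q_D = 217/2 - q_D = 0, giving q_D = 217/2.
Then q_E = (279 - 217/2)/2 = 341/4.

85.25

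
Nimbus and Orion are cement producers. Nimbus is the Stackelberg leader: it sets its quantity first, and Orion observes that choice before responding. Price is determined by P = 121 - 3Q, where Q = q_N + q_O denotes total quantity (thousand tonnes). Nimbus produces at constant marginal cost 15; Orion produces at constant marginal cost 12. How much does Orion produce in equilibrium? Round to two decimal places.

Solve by backward induction. Given q_N, the follower Orion maximises π_O = (121 - 3q_N - 3q_O)q_O - 12q_O.
Setting the follower's marginal profit to zero, 109 - 3q_N - 6q_O = 0, i.e. q_O = (109 - 3q_N)/6.
Nimbus substitutes q_O(q_N) into its own profit: π_N = q_N(121 - 3q_N - (109 - 3q_N)/2) - 15q_N = (133/2 - (3/2)q_N)q_N - 15q_N.
Maximising: ∂π_N/∂q_N = 103/2 - 3q_N = 0, giving q_N = 103/6.
Then q_O = (109 - 3·(103/6))/6 = 115/12.

9.58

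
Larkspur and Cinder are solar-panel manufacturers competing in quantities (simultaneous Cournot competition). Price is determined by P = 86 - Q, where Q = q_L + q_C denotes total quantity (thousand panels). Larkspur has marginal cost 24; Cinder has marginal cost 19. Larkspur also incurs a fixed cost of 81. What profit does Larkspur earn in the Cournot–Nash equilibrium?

280

Larkspur's profit: π_L = (86 - Q)q_L - (24q_L). Setting ∂π_L/∂q_L = 0: 62 - 2q_L - (q_C) = 0.
Cinder's profit: π_C = (86 - Q)q_C - (19q_C). Setting ∂π_C/∂q_C = 0: 67 - 2q_C - (q_L) = 0.
So q_L = (62 - q_C)/2 and q_C = (67 - q_L)/2.
Solving the pair: q_L = 19, q_C = 24.
Price P = 86 - 43 = 43.
Larkspur's profit: (43 - 24)·19 - 81 = 280.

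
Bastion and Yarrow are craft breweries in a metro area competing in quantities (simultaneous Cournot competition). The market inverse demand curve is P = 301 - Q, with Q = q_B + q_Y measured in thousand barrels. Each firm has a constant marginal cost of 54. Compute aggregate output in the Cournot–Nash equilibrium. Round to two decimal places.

164.67

A representative firm's profit is π_i = q_i(301 - Q) - 54q_i.
Setting ∂π_i/∂q_i = 0 with rivals' quantities fixed: 247 - 2q_i - q_j = 0.
By symmetry each firm produces the same amount; substituting q_j = q_i yields q_i = 247/3.
Total output Q = 247/3 + 247/3 = 494/3.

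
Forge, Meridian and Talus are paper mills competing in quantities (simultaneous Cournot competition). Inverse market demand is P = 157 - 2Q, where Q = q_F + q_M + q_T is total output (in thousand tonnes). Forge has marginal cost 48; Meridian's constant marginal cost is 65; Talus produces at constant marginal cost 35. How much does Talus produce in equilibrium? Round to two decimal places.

Forge's profit: π_F = (157 - 2Q)q_F - (48q_F). Setting ∂π_F/∂q_F = 0: 109 - 4q_F - 2(q_M + q_T) = 0.
Meridian's profit: π_M = (157 - 2Q)q_M - (65q_M). Setting ∂π_M/∂q_M = 0: 92 - 4q_M - 2(q_F + q_T) = 0.
Talus's first-order condition: 122 - 4q_T - 2(q_F + q_M) = 0.
Adding the 3 conditions: 323 − 4Q − 4Q = 0, i.e. Q = 323/8.
Back-substituting: q_F = (109 − 323/4)/2 = 113/8, q_M = (92 − 323/4)/2 = 45/8, q_T = (122 − 323/4)/2 = 165/8.

20.63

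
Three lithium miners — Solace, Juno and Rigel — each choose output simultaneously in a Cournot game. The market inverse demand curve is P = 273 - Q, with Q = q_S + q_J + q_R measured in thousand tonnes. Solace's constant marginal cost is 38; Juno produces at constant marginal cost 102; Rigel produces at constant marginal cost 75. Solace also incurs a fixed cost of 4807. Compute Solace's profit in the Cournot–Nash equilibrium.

2249

Solace's profit: π_S = (273 - Q)q_S - (38q_S). Setting ∂π_S/∂q_S = 0: 235 - 2q_S - (q_J + q_R) = 0.
Juno's profit: π_J = (273 - Q)q_J - (102q_J). Setting ∂π_J/∂q_J = 0: 171 - 2q_J - (q_S + q_R) = 0.
Rigel's first-order condition: 198 - 2q_R - (q_S + q_J) = 0.
Adding the 3 conditions: 604 − 2Q − 2Q = 0, i.e. Q = 151.
Back-substituting: q_S = (235 − 151) = 84, q_J = (171 − 151) = 20, q_R = (198 − 151) = 47.
Price P = 273 - 151 = 122.
Solace's profit: (122 - 38)·84 - 4807 = 2249.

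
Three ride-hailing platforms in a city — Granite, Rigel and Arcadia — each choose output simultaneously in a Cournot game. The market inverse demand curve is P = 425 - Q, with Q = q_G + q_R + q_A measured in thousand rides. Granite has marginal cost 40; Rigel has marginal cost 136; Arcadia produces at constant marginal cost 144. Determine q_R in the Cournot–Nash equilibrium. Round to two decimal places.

Granite's profit: π_G = (425 - Q)q_G - (40q_G). Setting ∂π_G/∂q_G = 0: 385 - 2q_G - (q_R + q_A) = 0.
Rigel's first-order condition: 289 - 2q_R - (q_G + q_A) = 0.
Arcadia's profit: π_A = (425 - Q)q_A - (144q_A). Setting ∂π_A/∂q_A = 0: 281 - 2q_A - (q_G + q_R) = 0.
Summing all 3 equations gives 955 − 4Q = 0, hence Q = 955/4.
Back-substituting: q_G = (385 − 955/4) = 585/4, q_R = (289 − 955/4) = 201/4, q_A = (281 − 955/4) = 169/4.

50.25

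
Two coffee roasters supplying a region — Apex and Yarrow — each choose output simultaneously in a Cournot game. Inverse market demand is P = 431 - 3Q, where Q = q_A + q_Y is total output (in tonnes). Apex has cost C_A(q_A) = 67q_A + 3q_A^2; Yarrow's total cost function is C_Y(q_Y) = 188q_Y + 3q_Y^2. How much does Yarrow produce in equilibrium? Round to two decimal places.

13.51

Apex's profit: π_A = (431 - 3Q)q_A - (67q_A + 3q_A²). Setting ∂π_A/∂q_A = 0: 364 - 12q_A - 3(q_Y) = 0.
Yarrow's profit: π_Y = (431 - 3Q)q_Y - (188q_Y + 3q_Y²). Setting ∂π_Y/∂q_Y = 0: 243 - 12q_Y - 3(q_A) = 0.
Rearranging gives the reaction functions q_A = (364 - 3q_Y)/12 and q_Y = (243 - 3q_A)/12.
Substituting one into the other gives q_A = 1213/45 and q_Y = 608/45.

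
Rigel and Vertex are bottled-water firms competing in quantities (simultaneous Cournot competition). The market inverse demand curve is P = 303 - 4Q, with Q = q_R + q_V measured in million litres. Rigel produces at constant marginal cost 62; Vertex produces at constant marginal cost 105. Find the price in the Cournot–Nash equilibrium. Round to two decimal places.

Rigel's profit: π_R = (303 - 4Q)q_R - (62q_R). Setting ∂π_R/∂q_R = 0: 241 - 8q_R - 4(q_V) = 0.
Vertex's first-order condition: 198 - 8q_V - 4(q_R) = 0.
Rearranging gives the reaction functions q_R = (241 - 4q_V)/8 and q_V = (198 - 4q_R)/8.
Solving the pair: q_R = 71/3, q_V = 155/12.
Total output Q = 439/12, so price P = 303 - 4·(439/12) = 470/3.

156.67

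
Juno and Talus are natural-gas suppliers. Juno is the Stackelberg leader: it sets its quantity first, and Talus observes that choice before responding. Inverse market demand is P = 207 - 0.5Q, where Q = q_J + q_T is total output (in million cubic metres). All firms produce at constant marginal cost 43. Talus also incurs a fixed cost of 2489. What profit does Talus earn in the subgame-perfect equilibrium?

873

Solve by backward induction. Given q_J, the follower Talus maximises π_T = (207 - (1/2)q_J - (1/2)q_T)q_T - 43q_T.
Follower FOC: 164 - (1/2)q_J - q_T = 0, so q_T(q_J) = (164 - (1/2)q_J).
The leader anticipates this reaction. Substituting into P = 207 - 0.5Q gives P = 125 - (1/4)q_J, so π_J = (125 - (1/4)q_J)q_J - 43q_J.
Maximising: ∂π_J/∂q_J = 82 - (1/2)q_J = 0, giving q_J = 164.
Then q_T = (164 - (1/2)·164) = 82.
Price P = 207 - (1/2)·246 = 84.
Talus's profit: (84 - 43)·82 - 2489 = 873.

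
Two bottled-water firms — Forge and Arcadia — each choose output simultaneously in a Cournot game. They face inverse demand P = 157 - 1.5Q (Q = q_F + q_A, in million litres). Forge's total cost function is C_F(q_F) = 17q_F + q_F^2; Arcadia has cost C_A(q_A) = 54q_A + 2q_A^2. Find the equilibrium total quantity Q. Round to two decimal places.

34.52

Forge's profit: π_F = (157 - 1.5Q)q_F - (17q_F + q_F²). Setting ∂π_F/∂q_F = 0: 140 - 5q_F - (3/2)(q_A) = 0.
Arcadia's profit: π_A = (157 - 1.5Q)q_A - (54q_A + 2q_A²). Setting ∂π_A/∂q_A = 0: 103 - 7q_A - (3/2)(q_F) = 0.
Best responses: q_F = (140 - (3/2)q_A)/5, q_A = (103 - (3/2)q_F)/7.
Substituting one into the other gives q_F = 25.2061 and q_A = 1220/131.
Total output Q = 25.2061 + 1220/131 = 34.5191.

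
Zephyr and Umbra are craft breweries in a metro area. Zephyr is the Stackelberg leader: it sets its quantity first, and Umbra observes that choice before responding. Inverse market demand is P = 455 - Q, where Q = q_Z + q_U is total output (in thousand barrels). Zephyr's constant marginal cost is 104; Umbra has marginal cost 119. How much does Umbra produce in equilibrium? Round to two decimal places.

Solve by backward induction. Given q_Z, the follower Umbra maximises π_U = (455 - q_Z - q_U)q_U - 119q_U.
Follower FOC: 336 - q_Z - 2q_U = 0, so q_U(q_Z) = (336 - q_Z)/2.
The leader anticipates this reaction. Substituting into P = 455 - Q gives P = 287 - (1/2)q_Z, so π_Z = (287 - (1/2)q_Z)q_Z - 104q_Z.
The leader's first-order condition 183 - q_Z = 0 yields q_Z = 183.
Then q_U = (336 - 183)/2 = 153/2.

76.50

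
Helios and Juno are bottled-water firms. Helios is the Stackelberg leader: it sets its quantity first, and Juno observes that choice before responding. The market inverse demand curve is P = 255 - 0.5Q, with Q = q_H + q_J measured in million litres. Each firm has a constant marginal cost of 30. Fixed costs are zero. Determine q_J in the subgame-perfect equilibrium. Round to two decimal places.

112.50

The follower Juno best-responds to any q_H: π_J = (255 - 0.5Q)q_J - 30q_J.
∂π_J/∂q_J = 225 - (1/2)q_H - q_J = 0 gives the reaction function q_J = (225 - (1/2)q_H).
Helios substitutes q_J(q_H) into its own profit: π_H = q_H(255 - (1/2)q_H - (225 - (1/2)q_H)/2) - 30q_H = (285/2 - (1/4)q_H)q_H - 30q_H.
Leader FOC: 225/2 - (1/2)q_H = 0, so q_H = 225.
Then q_J = (225 - (1/2)·225) = 225/2.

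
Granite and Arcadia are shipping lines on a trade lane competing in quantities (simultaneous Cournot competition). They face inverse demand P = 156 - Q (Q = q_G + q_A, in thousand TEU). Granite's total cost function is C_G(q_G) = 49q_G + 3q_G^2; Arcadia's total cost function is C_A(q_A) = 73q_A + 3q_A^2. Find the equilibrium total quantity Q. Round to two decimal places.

21.11

Granite's profit: π_G = (156 - Q)q_G - (49q_G + 3q_G²). Setting ∂π_G/∂q_G = 0: 107 - 8q_G - (q_A) = 0.
Arcadia's profit: π_A = (156 - Q)q_A - (73q_A + 3q_A²). Setting ∂π_A/∂q_A = 0: 83 - 8q_A - (q_G) = 0.
Best responses: q_G = (107 - q_A)/8, q_A = (83 - q_G)/8.
Substituting one into the other gives q_G = 773/63 and q_A = 557/63.
Total output Q = 773/63 + 557/63 = 190/9.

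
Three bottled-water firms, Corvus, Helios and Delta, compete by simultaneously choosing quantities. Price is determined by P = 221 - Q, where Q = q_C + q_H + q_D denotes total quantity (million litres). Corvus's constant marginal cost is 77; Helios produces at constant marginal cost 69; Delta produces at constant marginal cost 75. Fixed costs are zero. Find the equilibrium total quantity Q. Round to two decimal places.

Corvus's profit: π_C = (221 - Q)q_C - (77q_C). Setting ∂π_C/∂q_C = 0: 144 - 2q_C - (q_H + q_D) = 0.
Helios's profit: π_H = (221 - Q)q_H - (69q_H). Setting ∂π_H/∂q_H = 0: 152 - 2q_H - (q_C + q_D) = 0.
Delta's first-order condition: 146 - 2q_D - (q_C + q_H) = 0.
Adding the 3 conditions: 442 − 2Q − 2Q = 0, i.e. Q = 221/2.
Back-substituting: q_C = (144 − 221/2) = 67/2, q_H = (152 − 221/2) = 83/2, q_D = (146 − 221/2) = 71/2.
Total output Q = 67/2 + 83/2 + 71/2 = 221/2.

110.50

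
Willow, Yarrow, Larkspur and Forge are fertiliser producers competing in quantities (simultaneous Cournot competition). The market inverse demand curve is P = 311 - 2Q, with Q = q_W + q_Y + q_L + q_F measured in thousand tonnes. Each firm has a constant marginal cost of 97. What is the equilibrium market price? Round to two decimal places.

Each firm earns π_i = (311 - 2Q)q_i - 97q_i.
Setting ∂π_i/∂q_i = 0 with rivals' quantities fixed: 214 - 4q_i - 2·Σ_{j≠i} q_j = 0.
By symmetry each firm produces the same amount; substituting Σ_{j≠i} q_j = 3q_i yields q_i = 214/10 = 107/5.
Total output Q = 428/5, so price P = 311 - 2·(428/5) = 699/5.

139.80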